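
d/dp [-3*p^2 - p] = -6*p - 1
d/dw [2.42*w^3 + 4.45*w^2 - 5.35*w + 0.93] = 7.26*w^2 + 8.9*w - 5.35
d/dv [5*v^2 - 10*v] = 10*v - 10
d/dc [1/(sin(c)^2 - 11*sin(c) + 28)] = (11 - 2*sin(c))*cos(c)/(sin(c)^2 - 11*sin(c) + 28)^2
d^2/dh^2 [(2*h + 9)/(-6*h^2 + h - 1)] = 2*(-(2*h + 9)*(12*h - 1)^2 + 4*(9*h + 13)*(6*h^2 - h + 1))/(6*h^2 - h + 1)^3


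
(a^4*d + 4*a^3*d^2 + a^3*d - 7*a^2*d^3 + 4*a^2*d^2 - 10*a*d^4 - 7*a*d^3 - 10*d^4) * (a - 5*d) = a^5*d - a^4*d^2 + a^4*d - 27*a^3*d^3 - a^3*d^2 + 25*a^2*d^4 - 27*a^2*d^3 + 50*a*d^5 + 25*a*d^4 + 50*d^5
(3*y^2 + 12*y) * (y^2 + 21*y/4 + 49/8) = 3*y^4 + 111*y^3/4 + 651*y^2/8 + 147*y/2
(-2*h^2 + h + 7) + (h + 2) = -2*h^2 + 2*h + 9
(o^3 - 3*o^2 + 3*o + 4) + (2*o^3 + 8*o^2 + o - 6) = 3*o^3 + 5*o^2 + 4*o - 2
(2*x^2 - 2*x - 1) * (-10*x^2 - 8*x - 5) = -20*x^4 + 4*x^3 + 16*x^2 + 18*x + 5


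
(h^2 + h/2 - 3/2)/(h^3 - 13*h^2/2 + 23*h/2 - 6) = (2*h + 3)/(2*h^2 - 11*h + 12)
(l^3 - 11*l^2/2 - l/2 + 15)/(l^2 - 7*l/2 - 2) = (-2*l^3 + 11*l^2 + l - 30)/(-2*l^2 + 7*l + 4)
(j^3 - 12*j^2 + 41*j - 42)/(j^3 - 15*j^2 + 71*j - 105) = (j - 2)/(j - 5)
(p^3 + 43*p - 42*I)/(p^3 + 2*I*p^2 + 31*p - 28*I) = (p - 6*I)/(p - 4*I)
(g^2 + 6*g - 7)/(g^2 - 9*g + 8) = (g + 7)/(g - 8)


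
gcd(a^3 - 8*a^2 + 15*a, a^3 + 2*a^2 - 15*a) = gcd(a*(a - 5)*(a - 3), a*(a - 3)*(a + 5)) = a^2 - 3*a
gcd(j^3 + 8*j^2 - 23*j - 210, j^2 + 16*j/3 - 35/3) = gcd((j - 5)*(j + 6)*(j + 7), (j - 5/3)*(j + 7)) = j + 7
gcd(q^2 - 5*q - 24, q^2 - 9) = q + 3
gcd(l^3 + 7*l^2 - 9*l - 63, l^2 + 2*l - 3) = l + 3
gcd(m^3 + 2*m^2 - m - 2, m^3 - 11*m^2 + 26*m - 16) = m - 1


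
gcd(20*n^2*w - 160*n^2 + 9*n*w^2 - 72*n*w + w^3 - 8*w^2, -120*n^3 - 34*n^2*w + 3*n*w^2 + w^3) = 20*n^2 + 9*n*w + w^2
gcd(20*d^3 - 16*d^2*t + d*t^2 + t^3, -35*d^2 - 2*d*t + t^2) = 5*d + t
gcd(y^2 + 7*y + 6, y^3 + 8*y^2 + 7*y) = y + 1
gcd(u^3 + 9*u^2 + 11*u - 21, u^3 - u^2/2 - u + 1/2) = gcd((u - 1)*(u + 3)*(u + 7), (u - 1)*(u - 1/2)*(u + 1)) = u - 1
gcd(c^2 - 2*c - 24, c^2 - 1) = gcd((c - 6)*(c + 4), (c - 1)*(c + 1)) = 1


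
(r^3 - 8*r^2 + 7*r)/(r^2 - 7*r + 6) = r*(r - 7)/(r - 6)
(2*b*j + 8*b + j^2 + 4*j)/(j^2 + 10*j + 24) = (2*b + j)/(j + 6)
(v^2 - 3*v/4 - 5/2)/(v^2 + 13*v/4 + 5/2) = (v - 2)/(v + 2)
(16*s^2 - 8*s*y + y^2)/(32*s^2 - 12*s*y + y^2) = (-4*s + y)/(-8*s + y)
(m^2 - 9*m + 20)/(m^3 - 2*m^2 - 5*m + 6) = (m^2 - 9*m + 20)/(m^3 - 2*m^2 - 5*m + 6)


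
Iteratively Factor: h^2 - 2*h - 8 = (h + 2)*(h - 4)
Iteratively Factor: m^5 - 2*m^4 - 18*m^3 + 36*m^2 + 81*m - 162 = (m + 3)*(m^4 - 5*m^3 - 3*m^2 + 45*m - 54) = (m + 3)^2*(m^3 - 8*m^2 + 21*m - 18) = (m - 3)*(m + 3)^2*(m^2 - 5*m + 6) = (m - 3)^2*(m + 3)^2*(m - 2)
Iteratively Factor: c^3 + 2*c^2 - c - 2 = (c + 1)*(c^2 + c - 2) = (c - 1)*(c + 1)*(c + 2)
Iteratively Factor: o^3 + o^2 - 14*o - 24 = (o + 3)*(o^2 - 2*o - 8) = (o - 4)*(o + 3)*(o + 2)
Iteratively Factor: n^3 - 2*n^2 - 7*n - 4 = (n + 1)*(n^2 - 3*n - 4) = (n + 1)^2*(n - 4)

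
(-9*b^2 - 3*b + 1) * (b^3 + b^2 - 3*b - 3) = -9*b^5 - 12*b^4 + 25*b^3 + 37*b^2 + 6*b - 3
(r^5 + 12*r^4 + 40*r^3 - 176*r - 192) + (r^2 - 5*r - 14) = r^5 + 12*r^4 + 40*r^3 + r^2 - 181*r - 206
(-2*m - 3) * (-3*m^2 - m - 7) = 6*m^3 + 11*m^2 + 17*m + 21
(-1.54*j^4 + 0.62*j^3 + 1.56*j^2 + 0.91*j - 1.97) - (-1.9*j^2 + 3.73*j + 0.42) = -1.54*j^4 + 0.62*j^3 + 3.46*j^2 - 2.82*j - 2.39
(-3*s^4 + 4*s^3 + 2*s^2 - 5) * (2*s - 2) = -6*s^5 + 14*s^4 - 4*s^3 - 4*s^2 - 10*s + 10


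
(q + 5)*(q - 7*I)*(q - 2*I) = q^3 + 5*q^2 - 9*I*q^2 - 14*q - 45*I*q - 70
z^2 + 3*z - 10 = (z - 2)*(z + 5)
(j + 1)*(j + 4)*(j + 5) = j^3 + 10*j^2 + 29*j + 20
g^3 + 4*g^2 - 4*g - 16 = (g - 2)*(g + 2)*(g + 4)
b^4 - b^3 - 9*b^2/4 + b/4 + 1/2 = (b - 2)*(b - 1/2)*(b + 1/2)*(b + 1)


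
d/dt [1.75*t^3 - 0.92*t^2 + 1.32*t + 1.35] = 5.25*t^2 - 1.84*t + 1.32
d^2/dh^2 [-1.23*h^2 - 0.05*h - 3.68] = -2.46000000000000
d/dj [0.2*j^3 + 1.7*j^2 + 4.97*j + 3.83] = 0.6*j^2 + 3.4*j + 4.97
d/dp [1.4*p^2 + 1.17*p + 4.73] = 2.8*p + 1.17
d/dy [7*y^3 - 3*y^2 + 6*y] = 21*y^2 - 6*y + 6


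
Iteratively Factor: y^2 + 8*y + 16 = (y + 4)*(y + 4)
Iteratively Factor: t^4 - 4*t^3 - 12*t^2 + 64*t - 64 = (t + 4)*(t^3 - 8*t^2 + 20*t - 16) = (t - 4)*(t + 4)*(t^2 - 4*t + 4) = (t - 4)*(t - 2)*(t + 4)*(t - 2)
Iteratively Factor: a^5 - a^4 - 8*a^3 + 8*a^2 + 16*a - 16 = (a - 2)*(a^4 + a^3 - 6*a^2 - 4*a + 8) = (a - 2)*(a + 2)*(a^3 - a^2 - 4*a + 4) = (a - 2)^2*(a + 2)*(a^2 + a - 2) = (a - 2)^2*(a - 1)*(a + 2)*(a + 2)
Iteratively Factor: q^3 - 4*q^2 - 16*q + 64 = (q - 4)*(q^2 - 16) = (q - 4)*(q + 4)*(q - 4)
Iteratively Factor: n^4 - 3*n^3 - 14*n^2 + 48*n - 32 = (n - 2)*(n^3 - n^2 - 16*n + 16) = (n - 4)*(n - 2)*(n^2 + 3*n - 4) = (n - 4)*(n - 2)*(n - 1)*(n + 4)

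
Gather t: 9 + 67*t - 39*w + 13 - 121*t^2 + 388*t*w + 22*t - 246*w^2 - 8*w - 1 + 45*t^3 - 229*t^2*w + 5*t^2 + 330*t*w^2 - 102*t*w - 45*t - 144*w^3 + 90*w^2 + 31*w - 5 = 45*t^3 + t^2*(-229*w - 116) + t*(330*w^2 + 286*w + 44) - 144*w^3 - 156*w^2 - 16*w + 16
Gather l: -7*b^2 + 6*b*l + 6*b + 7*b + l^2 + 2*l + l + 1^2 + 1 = -7*b^2 + 13*b + l^2 + l*(6*b + 3) + 2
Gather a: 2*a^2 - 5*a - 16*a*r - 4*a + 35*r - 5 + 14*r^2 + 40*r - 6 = 2*a^2 + a*(-16*r - 9) + 14*r^2 + 75*r - 11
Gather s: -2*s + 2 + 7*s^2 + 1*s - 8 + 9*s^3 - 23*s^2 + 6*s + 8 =9*s^3 - 16*s^2 + 5*s + 2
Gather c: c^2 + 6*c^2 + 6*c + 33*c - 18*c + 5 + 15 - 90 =7*c^2 + 21*c - 70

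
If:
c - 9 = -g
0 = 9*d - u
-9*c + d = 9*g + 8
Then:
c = 9 - g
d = 89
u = 801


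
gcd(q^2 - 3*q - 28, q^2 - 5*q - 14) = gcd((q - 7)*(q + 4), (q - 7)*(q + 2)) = q - 7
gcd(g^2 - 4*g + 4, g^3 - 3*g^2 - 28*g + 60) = g - 2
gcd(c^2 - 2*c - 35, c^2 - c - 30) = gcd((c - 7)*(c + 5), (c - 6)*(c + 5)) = c + 5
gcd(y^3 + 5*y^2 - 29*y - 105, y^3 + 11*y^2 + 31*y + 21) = y^2 + 10*y + 21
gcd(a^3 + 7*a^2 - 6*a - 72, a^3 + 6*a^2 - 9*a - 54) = a^2 + 3*a - 18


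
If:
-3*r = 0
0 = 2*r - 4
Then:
No Solution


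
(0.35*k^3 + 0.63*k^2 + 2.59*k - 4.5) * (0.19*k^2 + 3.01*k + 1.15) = 0.0665*k^5 + 1.1732*k^4 + 2.7909*k^3 + 7.6654*k^2 - 10.5665*k - 5.175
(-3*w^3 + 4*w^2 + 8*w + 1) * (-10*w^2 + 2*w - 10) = 30*w^5 - 46*w^4 - 42*w^3 - 34*w^2 - 78*w - 10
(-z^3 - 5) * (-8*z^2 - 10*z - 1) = 8*z^5 + 10*z^4 + z^3 + 40*z^2 + 50*z + 5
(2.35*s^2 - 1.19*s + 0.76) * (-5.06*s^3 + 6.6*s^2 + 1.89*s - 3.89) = -11.891*s^5 + 21.5314*s^4 - 7.2581*s^3 - 6.3746*s^2 + 6.0655*s - 2.9564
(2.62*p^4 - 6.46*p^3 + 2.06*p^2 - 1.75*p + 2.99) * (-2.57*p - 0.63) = -6.7334*p^5 + 14.9516*p^4 - 1.2244*p^3 + 3.1997*p^2 - 6.5818*p - 1.8837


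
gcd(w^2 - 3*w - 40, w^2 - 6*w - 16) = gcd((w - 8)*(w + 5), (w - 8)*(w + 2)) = w - 8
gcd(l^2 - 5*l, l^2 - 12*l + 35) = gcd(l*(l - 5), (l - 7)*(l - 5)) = l - 5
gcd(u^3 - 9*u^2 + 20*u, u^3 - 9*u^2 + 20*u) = u^3 - 9*u^2 + 20*u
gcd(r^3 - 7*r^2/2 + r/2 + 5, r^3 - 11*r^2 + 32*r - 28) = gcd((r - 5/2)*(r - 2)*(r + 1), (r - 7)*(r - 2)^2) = r - 2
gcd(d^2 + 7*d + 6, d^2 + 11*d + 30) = d + 6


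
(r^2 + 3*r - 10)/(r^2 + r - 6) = (r + 5)/(r + 3)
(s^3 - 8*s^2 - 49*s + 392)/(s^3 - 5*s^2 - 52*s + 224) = (s - 7)/(s - 4)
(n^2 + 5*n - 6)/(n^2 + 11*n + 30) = (n - 1)/(n + 5)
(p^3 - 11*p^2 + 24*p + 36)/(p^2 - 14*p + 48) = (p^2 - 5*p - 6)/(p - 8)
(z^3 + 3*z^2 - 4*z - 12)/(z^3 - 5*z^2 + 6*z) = (z^2 + 5*z + 6)/(z*(z - 3))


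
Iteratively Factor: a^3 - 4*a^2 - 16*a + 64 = (a - 4)*(a^2 - 16) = (a - 4)^2*(a + 4)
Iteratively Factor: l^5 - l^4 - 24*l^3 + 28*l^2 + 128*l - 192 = (l - 2)*(l^4 + l^3 - 22*l^2 - 16*l + 96) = (l - 2)^2*(l^3 + 3*l^2 - 16*l - 48) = (l - 2)^2*(l + 3)*(l^2 - 16) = (l - 4)*(l - 2)^2*(l + 3)*(l + 4)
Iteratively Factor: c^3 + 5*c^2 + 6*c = (c)*(c^2 + 5*c + 6) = c*(c + 3)*(c + 2)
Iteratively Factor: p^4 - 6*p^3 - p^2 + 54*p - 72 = (p + 3)*(p^3 - 9*p^2 + 26*p - 24) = (p - 2)*(p + 3)*(p^2 - 7*p + 12) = (p - 4)*(p - 2)*(p + 3)*(p - 3)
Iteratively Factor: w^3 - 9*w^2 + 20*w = (w)*(w^2 - 9*w + 20) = w*(w - 4)*(w - 5)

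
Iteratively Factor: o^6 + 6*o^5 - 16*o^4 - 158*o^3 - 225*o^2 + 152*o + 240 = (o + 4)*(o^5 + 2*o^4 - 24*o^3 - 62*o^2 + 23*o + 60) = (o - 5)*(o + 4)*(o^4 + 7*o^3 + 11*o^2 - 7*o - 12) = (o - 5)*(o + 4)^2*(o^3 + 3*o^2 - o - 3) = (o - 5)*(o - 1)*(o + 4)^2*(o^2 + 4*o + 3) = (o - 5)*(o - 1)*(o + 3)*(o + 4)^2*(o + 1)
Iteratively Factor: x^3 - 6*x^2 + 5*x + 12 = (x + 1)*(x^2 - 7*x + 12) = (x - 3)*(x + 1)*(x - 4)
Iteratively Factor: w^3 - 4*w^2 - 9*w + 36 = (w - 4)*(w^2 - 9) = (w - 4)*(w + 3)*(w - 3)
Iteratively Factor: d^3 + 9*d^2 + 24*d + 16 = (d + 1)*(d^2 + 8*d + 16) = (d + 1)*(d + 4)*(d + 4)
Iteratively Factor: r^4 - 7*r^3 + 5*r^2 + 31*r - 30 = (r + 2)*(r^3 - 9*r^2 + 23*r - 15) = (r - 3)*(r + 2)*(r^2 - 6*r + 5) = (r - 5)*(r - 3)*(r + 2)*(r - 1)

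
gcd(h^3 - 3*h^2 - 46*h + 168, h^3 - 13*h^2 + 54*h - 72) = h^2 - 10*h + 24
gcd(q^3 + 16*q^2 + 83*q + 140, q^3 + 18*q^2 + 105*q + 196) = q^2 + 11*q + 28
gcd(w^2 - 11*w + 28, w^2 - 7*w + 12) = w - 4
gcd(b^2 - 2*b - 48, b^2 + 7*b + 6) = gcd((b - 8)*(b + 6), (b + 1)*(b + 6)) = b + 6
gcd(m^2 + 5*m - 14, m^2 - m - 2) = m - 2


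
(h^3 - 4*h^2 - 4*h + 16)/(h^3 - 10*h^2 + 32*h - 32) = (h + 2)/(h - 4)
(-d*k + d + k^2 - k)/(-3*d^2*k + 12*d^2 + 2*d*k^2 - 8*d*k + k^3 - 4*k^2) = (k - 1)/(3*d*k - 12*d + k^2 - 4*k)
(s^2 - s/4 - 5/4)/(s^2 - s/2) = (4*s^2 - s - 5)/(2*s*(2*s - 1))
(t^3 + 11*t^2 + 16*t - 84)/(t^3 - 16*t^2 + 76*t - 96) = (t^2 + 13*t + 42)/(t^2 - 14*t + 48)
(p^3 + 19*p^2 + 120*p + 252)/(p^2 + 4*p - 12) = (p^2 + 13*p + 42)/(p - 2)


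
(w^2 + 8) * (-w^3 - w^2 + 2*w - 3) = -w^5 - w^4 - 6*w^3 - 11*w^2 + 16*w - 24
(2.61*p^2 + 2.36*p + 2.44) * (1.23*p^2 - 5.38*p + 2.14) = 3.2103*p^4 - 11.139*p^3 - 4.1102*p^2 - 8.0768*p + 5.2216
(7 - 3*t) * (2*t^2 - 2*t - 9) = -6*t^3 + 20*t^2 + 13*t - 63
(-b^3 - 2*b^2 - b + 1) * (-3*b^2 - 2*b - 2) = 3*b^5 + 8*b^4 + 9*b^3 + 3*b^2 - 2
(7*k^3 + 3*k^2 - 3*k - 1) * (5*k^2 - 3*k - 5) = 35*k^5 - 6*k^4 - 59*k^3 - 11*k^2 + 18*k + 5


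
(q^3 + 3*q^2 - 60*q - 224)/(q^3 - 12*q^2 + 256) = (q + 7)/(q - 8)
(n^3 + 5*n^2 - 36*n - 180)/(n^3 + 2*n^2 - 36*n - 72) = (n + 5)/(n + 2)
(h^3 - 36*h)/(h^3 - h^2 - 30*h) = (h + 6)/(h + 5)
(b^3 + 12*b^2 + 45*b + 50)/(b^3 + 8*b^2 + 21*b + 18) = (b^2 + 10*b + 25)/(b^2 + 6*b + 9)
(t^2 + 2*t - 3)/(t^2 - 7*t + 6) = (t + 3)/(t - 6)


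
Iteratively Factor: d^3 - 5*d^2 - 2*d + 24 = (d - 4)*(d^2 - d - 6) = (d - 4)*(d + 2)*(d - 3)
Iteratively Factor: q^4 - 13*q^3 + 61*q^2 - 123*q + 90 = (q - 5)*(q^3 - 8*q^2 + 21*q - 18) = (q - 5)*(q - 2)*(q^2 - 6*q + 9) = (q - 5)*(q - 3)*(q - 2)*(q - 3)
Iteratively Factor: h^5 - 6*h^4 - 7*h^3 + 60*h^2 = (h)*(h^4 - 6*h^3 - 7*h^2 + 60*h) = h*(h - 4)*(h^3 - 2*h^2 - 15*h) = h^2*(h - 4)*(h^2 - 2*h - 15) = h^2*(h - 4)*(h + 3)*(h - 5)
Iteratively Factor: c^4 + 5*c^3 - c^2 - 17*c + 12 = (c + 3)*(c^3 + 2*c^2 - 7*c + 4) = (c - 1)*(c + 3)*(c^2 + 3*c - 4) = (c - 1)^2*(c + 3)*(c + 4)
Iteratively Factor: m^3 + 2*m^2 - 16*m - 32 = (m + 2)*(m^2 - 16) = (m - 4)*(m + 2)*(m + 4)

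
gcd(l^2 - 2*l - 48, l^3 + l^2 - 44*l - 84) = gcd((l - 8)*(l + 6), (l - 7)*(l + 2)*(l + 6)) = l + 6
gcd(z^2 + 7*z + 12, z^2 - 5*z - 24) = z + 3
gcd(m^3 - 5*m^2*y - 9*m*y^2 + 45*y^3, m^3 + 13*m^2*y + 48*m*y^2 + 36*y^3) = 1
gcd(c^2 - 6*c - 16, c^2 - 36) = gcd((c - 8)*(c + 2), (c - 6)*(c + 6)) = 1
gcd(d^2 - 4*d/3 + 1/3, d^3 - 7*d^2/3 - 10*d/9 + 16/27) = d - 1/3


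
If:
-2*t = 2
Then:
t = -1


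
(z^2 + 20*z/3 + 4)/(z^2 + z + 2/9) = 3*(z + 6)/(3*z + 1)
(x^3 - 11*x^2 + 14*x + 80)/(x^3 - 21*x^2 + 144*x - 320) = (x + 2)/(x - 8)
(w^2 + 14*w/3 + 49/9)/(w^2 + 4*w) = (9*w^2 + 42*w + 49)/(9*w*(w + 4))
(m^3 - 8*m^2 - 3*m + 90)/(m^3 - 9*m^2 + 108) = (m - 5)/(m - 6)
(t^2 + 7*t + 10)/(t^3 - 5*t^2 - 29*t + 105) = (t + 2)/(t^2 - 10*t + 21)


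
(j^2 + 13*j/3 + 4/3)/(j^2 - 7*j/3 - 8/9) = 3*(j + 4)/(3*j - 8)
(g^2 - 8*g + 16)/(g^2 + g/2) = 2*(g^2 - 8*g + 16)/(g*(2*g + 1))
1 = 1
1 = 1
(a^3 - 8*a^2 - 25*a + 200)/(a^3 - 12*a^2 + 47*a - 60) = (a^2 - 3*a - 40)/(a^2 - 7*a + 12)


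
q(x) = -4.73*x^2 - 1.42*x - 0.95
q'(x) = -9.46*x - 1.42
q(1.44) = -12.80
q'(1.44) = -15.04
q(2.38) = -31.12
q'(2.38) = -23.93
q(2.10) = -24.79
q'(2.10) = -21.29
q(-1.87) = -14.83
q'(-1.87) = 16.27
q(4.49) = -102.68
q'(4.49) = -43.90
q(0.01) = -0.96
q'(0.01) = -1.51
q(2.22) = -27.41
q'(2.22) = -22.42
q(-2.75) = -32.82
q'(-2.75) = 24.60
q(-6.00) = -162.71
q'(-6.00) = 55.34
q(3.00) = -47.78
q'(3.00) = -29.80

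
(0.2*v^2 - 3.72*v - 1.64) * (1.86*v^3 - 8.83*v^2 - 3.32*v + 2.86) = 0.372*v^5 - 8.6852*v^4 + 29.1332*v^3 + 27.4036*v^2 - 5.1944*v - 4.6904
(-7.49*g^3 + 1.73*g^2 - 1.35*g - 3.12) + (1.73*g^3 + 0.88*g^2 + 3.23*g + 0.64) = -5.76*g^3 + 2.61*g^2 + 1.88*g - 2.48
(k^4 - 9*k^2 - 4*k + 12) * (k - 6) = k^5 - 6*k^4 - 9*k^3 + 50*k^2 + 36*k - 72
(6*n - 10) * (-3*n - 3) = -18*n^2 + 12*n + 30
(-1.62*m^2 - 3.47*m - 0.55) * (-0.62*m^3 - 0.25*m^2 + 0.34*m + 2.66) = 1.0044*m^5 + 2.5564*m^4 + 0.6577*m^3 - 5.3515*m^2 - 9.4172*m - 1.463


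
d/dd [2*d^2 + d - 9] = 4*d + 1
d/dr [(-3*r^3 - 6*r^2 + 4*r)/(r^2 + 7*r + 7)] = (-3*r^4 - 42*r^3 - 109*r^2 - 84*r + 28)/(r^4 + 14*r^3 + 63*r^2 + 98*r + 49)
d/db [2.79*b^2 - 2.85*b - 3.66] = 5.58*b - 2.85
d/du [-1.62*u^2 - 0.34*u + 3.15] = -3.24*u - 0.34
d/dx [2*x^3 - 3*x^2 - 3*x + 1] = 6*x^2 - 6*x - 3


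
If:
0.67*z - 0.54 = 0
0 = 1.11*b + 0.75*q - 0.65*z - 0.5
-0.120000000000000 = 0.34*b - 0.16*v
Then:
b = 0.470588235294118*v - 0.352941176470588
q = 1.8875270705297 - 0.696470588235294*v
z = 0.81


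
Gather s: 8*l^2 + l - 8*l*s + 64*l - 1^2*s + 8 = 8*l^2 + 65*l + s*(-8*l - 1) + 8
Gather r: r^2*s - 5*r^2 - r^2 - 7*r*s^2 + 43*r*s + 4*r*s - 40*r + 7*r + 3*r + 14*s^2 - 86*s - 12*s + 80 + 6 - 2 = r^2*(s - 6) + r*(-7*s^2 + 47*s - 30) + 14*s^2 - 98*s + 84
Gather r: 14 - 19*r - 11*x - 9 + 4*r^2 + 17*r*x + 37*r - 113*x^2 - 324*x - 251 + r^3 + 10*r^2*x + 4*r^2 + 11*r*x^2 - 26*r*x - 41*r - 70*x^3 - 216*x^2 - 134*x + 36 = r^3 + r^2*(10*x + 8) + r*(11*x^2 - 9*x - 23) - 70*x^3 - 329*x^2 - 469*x - 210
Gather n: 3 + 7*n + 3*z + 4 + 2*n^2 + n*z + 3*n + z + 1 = 2*n^2 + n*(z + 10) + 4*z + 8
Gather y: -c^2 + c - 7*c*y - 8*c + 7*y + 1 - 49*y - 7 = -c^2 - 7*c + y*(-7*c - 42) - 6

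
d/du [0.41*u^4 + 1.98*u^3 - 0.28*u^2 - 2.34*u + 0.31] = 1.64*u^3 + 5.94*u^2 - 0.56*u - 2.34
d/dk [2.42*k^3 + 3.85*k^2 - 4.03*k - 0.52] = 7.26*k^2 + 7.7*k - 4.03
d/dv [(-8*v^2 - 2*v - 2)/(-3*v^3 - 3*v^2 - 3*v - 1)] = 4*(-6*v^4 - 3*v^3 + v - 1)/(9*v^6 + 18*v^5 + 27*v^4 + 24*v^3 + 15*v^2 + 6*v + 1)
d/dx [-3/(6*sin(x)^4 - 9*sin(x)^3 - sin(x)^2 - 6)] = 3*(24*sin(x)^2 - 27*sin(x) - 2)*sin(x)*cos(x)/(-6*sin(x)^4 + 9*sin(x)^3 + sin(x)^2 + 6)^2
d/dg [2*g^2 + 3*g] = 4*g + 3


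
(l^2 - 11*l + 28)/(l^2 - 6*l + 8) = (l - 7)/(l - 2)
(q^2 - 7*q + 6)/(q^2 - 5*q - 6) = (q - 1)/(q + 1)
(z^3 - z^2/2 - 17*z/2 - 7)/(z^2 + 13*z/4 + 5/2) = 2*(2*z^2 - 5*z - 7)/(4*z + 5)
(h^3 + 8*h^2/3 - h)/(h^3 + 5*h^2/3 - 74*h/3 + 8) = h*(h + 3)/(h^2 + 2*h - 24)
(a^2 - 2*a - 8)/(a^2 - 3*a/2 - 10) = 2*(a + 2)/(2*a + 5)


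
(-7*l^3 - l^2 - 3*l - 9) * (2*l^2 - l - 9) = -14*l^5 + 5*l^4 + 58*l^3 - 6*l^2 + 36*l + 81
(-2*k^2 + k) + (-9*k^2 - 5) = -11*k^2 + k - 5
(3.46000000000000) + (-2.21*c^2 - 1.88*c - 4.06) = -2.21*c^2 - 1.88*c - 0.6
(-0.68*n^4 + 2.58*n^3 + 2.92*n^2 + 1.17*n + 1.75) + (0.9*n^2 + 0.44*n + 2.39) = -0.68*n^4 + 2.58*n^3 + 3.82*n^2 + 1.61*n + 4.14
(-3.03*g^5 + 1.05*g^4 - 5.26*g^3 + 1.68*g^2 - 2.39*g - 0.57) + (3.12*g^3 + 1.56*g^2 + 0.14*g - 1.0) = -3.03*g^5 + 1.05*g^4 - 2.14*g^3 + 3.24*g^2 - 2.25*g - 1.57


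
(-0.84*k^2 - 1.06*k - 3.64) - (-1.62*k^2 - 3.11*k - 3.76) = 0.78*k^2 + 2.05*k + 0.12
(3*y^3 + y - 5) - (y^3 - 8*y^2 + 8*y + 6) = 2*y^3 + 8*y^2 - 7*y - 11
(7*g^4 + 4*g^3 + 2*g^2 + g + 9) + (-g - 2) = 7*g^4 + 4*g^3 + 2*g^2 + 7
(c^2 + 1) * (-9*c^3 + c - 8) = -9*c^5 - 8*c^3 - 8*c^2 + c - 8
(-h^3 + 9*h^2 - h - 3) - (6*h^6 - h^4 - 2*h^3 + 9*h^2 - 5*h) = -6*h^6 + h^4 + h^3 + 4*h - 3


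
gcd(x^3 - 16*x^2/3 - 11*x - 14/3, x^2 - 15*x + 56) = x - 7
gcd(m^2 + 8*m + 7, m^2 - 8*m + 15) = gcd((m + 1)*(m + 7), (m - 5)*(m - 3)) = 1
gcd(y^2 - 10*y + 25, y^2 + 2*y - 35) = y - 5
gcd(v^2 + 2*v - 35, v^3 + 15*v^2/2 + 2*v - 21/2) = v + 7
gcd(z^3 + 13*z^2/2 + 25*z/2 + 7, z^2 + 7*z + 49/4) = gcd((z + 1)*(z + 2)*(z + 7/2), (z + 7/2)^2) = z + 7/2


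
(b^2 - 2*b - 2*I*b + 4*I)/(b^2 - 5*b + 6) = (b - 2*I)/(b - 3)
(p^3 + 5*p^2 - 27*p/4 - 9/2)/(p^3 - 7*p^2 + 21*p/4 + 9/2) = (p + 6)/(p - 6)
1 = 1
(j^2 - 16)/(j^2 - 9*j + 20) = (j + 4)/(j - 5)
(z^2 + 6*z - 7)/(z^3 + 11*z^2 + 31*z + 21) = (z - 1)/(z^2 + 4*z + 3)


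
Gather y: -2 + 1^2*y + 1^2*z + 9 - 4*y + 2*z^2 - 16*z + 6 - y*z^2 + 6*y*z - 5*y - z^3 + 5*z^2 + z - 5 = y*(-z^2 + 6*z - 8) - z^3 + 7*z^2 - 14*z + 8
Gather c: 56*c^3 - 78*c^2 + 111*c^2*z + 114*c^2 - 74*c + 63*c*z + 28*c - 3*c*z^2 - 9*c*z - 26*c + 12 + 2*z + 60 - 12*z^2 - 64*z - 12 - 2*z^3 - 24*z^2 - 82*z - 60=56*c^3 + c^2*(111*z + 36) + c*(-3*z^2 + 54*z - 72) - 2*z^3 - 36*z^2 - 144*z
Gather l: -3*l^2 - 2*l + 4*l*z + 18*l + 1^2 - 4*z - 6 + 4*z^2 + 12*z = -3*l^2 + l*(4*z + 16) + 4*z^2 + 8*z - 5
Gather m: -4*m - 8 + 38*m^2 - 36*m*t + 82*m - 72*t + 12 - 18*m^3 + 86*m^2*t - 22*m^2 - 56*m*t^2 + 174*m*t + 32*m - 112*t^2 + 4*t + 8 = -18*m^3 + m^2*(86*t + 16) + m*(-56*t^2 + 138*t + 110) - 112*t^2 - 68*t + 12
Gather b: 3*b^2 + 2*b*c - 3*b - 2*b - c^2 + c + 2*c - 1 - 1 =3*b^2 + b*(2*c - 5) - c^2 + 3*c - 2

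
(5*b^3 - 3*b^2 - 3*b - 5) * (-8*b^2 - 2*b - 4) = -40*b^5 + 14*b^4 + 10*b^3 + 58*b^2 + 22*b + 20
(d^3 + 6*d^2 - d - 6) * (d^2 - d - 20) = d^5 + 5*d^4 - 27*d^3 - 125*d^2 + 26*d + 120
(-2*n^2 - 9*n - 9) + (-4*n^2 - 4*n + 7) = -6*n^2 - 13*n - 2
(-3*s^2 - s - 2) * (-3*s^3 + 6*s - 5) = 9*s^5 + 3*s^4 - 12*s^3 + 9*s^2 - 7*s + 10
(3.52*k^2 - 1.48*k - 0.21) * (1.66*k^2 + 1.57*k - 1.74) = 5.8432*k^4 + 3.0696*k^3 - 8.797*k^2 + 2.2455*k + 0.3654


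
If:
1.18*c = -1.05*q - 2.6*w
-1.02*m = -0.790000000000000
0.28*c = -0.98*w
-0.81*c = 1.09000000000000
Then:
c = -1.35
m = 0.77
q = 0.56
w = 0.38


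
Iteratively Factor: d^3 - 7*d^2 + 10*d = (d)*(d^2 - 7*d + 10) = d*(d - 2)*(d - 5)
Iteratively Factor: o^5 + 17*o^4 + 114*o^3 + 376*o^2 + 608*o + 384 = (o + 4)*(o^4 + 13*o^3 + 62*o^2 + 128*o + 96) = (o + 2)*(o + 4)*(o^3 + 11*o^2 + 40*o + 48) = (o + 2)*(o + 4)^2*(o^2 + 7*o + 12) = (o + 2)*(o + 4)^3*(o + 3)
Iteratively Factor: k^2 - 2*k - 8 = (k + 2)*(k - 4)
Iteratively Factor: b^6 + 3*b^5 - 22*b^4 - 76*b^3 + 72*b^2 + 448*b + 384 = (b + 2)*(b^5 + b^4 - 24*b^3 - 28*b^2 + 128*b + 192) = (b - 4)*(b + 2)*(b^4 + 5*b^3 - 4*b^2 - 44*b - 48) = (b - 4)*(b + 2)*(b + 4)*(b^3 + b^2 - 8*b - 12) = (b - 4)*(b - 3)*(b + 2)*(b + 4)*(b^2 + 4*b + 4) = (b - 4)*(b - 3)*(b + 2)^2*(b + 4)*(b + 2)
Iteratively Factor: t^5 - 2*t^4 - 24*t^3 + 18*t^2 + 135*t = (t - 3)*(t^4 + t^3 - 21*t^2 - 45*t) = (t - 3)*(t + 3)*(t^3 - 2*t^2 - 15*t) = (t - 5)*(t - 3)*(t + 3)*(t^2 + 3*t) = (t - 5)*(t - 3)*(t + 3)^2*(t)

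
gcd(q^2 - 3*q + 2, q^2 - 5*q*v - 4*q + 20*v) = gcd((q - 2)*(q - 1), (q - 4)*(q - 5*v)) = 1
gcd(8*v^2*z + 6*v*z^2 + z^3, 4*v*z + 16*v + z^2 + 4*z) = 4*v + z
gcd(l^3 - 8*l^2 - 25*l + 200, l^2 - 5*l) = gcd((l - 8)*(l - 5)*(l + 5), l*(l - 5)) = l - 5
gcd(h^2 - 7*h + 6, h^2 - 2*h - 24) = h - 6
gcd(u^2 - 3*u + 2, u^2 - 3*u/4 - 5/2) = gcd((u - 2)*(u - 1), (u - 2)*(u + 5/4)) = u - 2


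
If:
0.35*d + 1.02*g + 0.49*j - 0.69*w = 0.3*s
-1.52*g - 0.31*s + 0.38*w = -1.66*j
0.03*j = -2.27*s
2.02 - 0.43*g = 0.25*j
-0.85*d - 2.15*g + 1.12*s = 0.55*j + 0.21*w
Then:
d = -10.15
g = 3.19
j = 2.59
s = -0.03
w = 1.43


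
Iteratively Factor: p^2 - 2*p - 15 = (p - 5)*(p + 3)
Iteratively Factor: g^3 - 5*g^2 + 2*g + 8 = (g - 2)*(g^2 - 3*g - 4) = (g - 4)*(g - 2)*(g + 1)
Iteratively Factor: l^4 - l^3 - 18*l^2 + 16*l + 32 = (l + 4)*(l^3 - 5*l^2 + 2*l + 8) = (l - 4)*(l + 4)*(l^2 - l - 2) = (l - 4)*(l + 1)*(l + 4)*(l - 2)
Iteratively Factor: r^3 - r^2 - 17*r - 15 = (r + 3)*(r^2 - 4*r - 5) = (r + 1)*(r + 3)*(r - 5)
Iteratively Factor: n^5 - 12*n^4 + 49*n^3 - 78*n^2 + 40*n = (n - 2)*(n^4 - 10*n^3 + 29*n^2 - 20*n) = n*(n - 2)*(n^3 - 10*n^2 + 29*n - 20) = n*(n - 2)*(n - 1)*(n^2 - 9*n + 20) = n*(n - 5)*(n - 2)*(n - 1)*(n - 4)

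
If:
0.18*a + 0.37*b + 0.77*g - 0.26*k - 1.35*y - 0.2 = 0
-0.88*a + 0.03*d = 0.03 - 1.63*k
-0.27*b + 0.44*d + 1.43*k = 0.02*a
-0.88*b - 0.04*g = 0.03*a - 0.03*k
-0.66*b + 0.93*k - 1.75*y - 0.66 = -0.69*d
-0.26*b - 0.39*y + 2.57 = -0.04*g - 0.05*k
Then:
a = -17.56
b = -0.34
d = 31.63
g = 13.21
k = -10.04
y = 6.89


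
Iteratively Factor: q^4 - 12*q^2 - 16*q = (q - 4)*(q^3 + 4*q^2 + 4*q) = (q - 4)*(q + 2)*(q^2 + 2*q) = q*(q - 4)*(q + 2)*(q + 2)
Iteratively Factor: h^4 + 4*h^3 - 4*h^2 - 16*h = (h + 2)*(h^3 + 2*h^2 - 8*h) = (h - 2)*(h + 2)*(h^2 + 4*h) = (h - 2)*(h + 2)*(h + 4)*(h)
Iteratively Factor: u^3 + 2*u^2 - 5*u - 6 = (u + 1)*(u^2 + u - 6) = (u + 1)*(u + 3)*(u - 2)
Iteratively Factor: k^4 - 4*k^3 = (k)*(k^3 - 4*k^2) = k^2*(k^2 - 4*k) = k^2*(k - 4)*(k)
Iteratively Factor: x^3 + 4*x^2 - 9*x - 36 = (x - 3)*(x^2 + 7*x + 12) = (x - 3)*(x + 3)*(x + 4)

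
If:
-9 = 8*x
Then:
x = -9/8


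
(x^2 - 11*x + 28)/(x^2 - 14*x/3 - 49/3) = 3*(x - 4)/(3*x + 7)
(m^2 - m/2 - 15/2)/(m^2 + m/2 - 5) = (m - 3)/(m - 2)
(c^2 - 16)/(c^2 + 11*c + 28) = (c - 4)/(c + 7)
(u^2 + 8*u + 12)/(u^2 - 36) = (u + 2)/(u - 6)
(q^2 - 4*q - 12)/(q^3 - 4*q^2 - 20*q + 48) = (q + 2)/(q^2 + 2*q - 8)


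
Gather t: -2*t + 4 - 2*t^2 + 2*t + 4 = 8 - 2*t^2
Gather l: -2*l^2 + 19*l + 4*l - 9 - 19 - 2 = -2*l^2 + 23*l - 30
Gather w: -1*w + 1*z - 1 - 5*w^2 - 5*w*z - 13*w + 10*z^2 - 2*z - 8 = -5*w^2 + w*(-5*z - 14) + 10*z^2 - z - 9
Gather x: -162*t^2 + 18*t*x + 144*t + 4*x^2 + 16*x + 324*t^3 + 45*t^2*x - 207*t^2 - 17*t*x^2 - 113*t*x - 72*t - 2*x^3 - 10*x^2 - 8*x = 324*t^3 - 369*t^2 + 72*t - 2*x^3 + x^2*(-17*t - 6) + x*(45*t^2 - 95*t + 8)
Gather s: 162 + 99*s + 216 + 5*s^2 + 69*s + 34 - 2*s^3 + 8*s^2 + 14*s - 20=-2*s^3 + 13*s^2 + 182*s + 392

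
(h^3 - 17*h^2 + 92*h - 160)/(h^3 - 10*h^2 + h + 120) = (h - 4)/(h + 3)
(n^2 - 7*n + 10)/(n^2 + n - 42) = (n^2 - 7*n + 10)/(n^2 + n - 42)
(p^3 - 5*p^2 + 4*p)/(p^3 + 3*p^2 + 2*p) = (p^2 - 5*p + 4)/(p^2 + 3*p + 2)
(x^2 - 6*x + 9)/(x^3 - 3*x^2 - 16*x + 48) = (x - 3)/(x^2 - 16)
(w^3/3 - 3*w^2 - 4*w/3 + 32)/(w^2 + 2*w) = (w^3 - 9*w^2 - 4*w + 96)/(3*w*(w + 2))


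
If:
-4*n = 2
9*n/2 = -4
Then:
No Solution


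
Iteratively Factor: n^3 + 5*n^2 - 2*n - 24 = (n - 2)*(n^2 + 7*n + 12) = (n - 2)*(n + 4)*(n + 3)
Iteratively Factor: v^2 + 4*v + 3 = (v + 3)*(v + 1)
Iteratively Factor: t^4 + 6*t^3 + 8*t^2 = (t + 4)*(t^3 + 2*t^2) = t*(t + 4)*(t^2 + 2*t) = t*(t + 2)*(t + 4)*(t)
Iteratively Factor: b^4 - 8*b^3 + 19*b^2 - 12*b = (b)*(b^3 - 8*b^2 + 19*b - 12) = b*(b - 4)*(b^2 - 4*b + 3) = b*(b - 4)*(b - 1)*(b - 3)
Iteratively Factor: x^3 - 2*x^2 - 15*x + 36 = (x - 3)*(x^2 + x - 12) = (x - 3)^2*(x + 4)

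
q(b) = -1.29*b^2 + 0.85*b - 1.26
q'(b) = 0.85 - 2.58*b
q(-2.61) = -12.27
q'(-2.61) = 7.58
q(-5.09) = -39.01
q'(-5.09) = 13.98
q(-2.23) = -9.57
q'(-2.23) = 6.60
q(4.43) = -22.81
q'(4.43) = -10.58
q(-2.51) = -11.52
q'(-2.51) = 7.33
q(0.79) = -1.39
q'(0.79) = -1.19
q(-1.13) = -3.87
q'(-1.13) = 3.77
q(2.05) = -4.94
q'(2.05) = -4.44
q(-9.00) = -113.40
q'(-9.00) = 24.07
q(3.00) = -10.32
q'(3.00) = -6.89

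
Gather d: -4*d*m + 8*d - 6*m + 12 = d*(8 - 4*m) - 6*m + 12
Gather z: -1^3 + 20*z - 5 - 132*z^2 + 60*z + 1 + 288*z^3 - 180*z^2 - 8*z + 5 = 288*z^3 - 312*z^2 + 72*z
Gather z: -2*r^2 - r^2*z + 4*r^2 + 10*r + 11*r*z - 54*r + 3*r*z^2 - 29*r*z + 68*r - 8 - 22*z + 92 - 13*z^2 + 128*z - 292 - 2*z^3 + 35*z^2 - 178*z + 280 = 2*r^2 + 24*r - 2*z^3 + z^2*(3*r + 22) + z*(-r^2 - 18*r - 72) + 72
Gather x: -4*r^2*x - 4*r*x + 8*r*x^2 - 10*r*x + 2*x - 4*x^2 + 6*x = x^2*(8*r - 4) + x*(-4*r^2 - 14*r + 8)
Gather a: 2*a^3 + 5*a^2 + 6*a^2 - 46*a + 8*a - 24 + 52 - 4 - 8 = 2*a^3 + 11*a^2 - 38*a + 16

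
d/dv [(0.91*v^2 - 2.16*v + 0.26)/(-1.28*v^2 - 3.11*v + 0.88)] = (-5.5949*v^2 + 2.2672*v - 1.0922)/(1.6384*v^4 + 7.9616*v^3 + 7.4193*v^2 - 5.4736*v + 0.7744)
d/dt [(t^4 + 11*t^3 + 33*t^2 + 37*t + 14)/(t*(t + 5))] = 2*(t^5 + 13*t^4 + 55*t^3 + 64*t^2 - 14*t - 35)/(t^2*(t^2 + 10*t + 25))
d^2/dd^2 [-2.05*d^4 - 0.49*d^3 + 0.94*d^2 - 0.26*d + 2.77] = -24.6*d^2 - 2.94*d + 1.88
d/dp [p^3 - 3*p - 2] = 3*p^2 - 3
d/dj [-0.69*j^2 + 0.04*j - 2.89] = 0.04 - 1.38*j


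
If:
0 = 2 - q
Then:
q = 2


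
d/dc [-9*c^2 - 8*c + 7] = -18*c - 8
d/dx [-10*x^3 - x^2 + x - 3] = -30*x^2 - 2*x + 1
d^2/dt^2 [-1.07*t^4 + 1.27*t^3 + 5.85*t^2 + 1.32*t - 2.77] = -12.84*t^2 + 7.62*t + 11.7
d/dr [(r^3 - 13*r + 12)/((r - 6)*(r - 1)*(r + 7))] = 30*(-2*r - 1)/(r^4 + 2*r^3 - 83*r^2 - 84*r + 1764)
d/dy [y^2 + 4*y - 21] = 2*y + 4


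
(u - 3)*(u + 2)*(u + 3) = u^3 + 2*u^2 - 9*u - 18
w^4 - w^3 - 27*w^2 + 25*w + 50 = (w - 5)*(w - 2)*(w + 1)*(w + 5)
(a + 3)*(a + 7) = a^2 + 10*a + 21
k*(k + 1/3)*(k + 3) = k^3 + 10*k^2/3 + k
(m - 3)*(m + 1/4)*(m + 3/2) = m^3 - 5*m^2/4 - 39*m/8 - 9/8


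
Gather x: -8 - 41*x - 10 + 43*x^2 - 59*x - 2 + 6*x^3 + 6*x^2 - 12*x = 6*x^3 + 49*x^2 - 112*x - 20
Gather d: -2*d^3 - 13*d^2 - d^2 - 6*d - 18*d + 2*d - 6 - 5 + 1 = -2*d^3 - 14*d^2 - 22*d - 10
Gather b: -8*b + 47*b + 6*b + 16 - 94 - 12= 45*b - 90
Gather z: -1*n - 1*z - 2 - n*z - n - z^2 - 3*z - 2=-2*n - z^2 + z*(-n - 4) - 4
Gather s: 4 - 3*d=4 - 3*d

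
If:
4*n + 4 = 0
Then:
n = -1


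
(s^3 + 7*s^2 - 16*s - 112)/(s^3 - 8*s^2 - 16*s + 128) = (s + 7)/(s - 8)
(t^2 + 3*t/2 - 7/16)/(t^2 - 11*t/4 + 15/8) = (16*t^2 + 24*t - 7)/(2*(8*t^2 - 22*t + 15))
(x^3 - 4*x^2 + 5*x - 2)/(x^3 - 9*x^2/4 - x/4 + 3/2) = 4*(x - 1)/(4*x + 3)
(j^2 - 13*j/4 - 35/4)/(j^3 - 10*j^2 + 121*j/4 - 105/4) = (4*j + 7)/(4*j^2 - 20*j + 21)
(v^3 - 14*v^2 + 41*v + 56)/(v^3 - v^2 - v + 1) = (v^2 - 15*v + 56)/(v^2 - 2*v + 1)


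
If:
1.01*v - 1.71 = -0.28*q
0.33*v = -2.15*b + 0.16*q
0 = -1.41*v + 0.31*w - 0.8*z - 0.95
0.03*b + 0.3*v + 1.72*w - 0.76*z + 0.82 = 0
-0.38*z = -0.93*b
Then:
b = 1.45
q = 14.64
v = -2.36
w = 1.48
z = 3.55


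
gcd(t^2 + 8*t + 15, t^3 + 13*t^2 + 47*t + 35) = t + 5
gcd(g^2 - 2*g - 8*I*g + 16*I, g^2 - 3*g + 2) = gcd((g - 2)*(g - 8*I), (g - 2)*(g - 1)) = g - 2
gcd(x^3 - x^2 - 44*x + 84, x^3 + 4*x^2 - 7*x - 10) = x - 2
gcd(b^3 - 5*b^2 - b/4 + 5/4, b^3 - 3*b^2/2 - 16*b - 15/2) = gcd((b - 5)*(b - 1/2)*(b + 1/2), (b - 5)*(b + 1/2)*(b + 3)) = b^2 - 9*b/2 - 5/2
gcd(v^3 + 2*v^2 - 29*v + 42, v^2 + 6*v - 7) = v + 7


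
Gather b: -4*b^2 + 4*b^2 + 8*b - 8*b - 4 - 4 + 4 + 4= 0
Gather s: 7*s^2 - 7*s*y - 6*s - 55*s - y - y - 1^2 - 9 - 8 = 7*s^2 + s*(-7*y - 61) - 2*y - 18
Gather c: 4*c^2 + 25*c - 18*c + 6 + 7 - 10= 4*c^2 + 7*c + 3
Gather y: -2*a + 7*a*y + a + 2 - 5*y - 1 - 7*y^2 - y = -a - 7*y^2 + y*(7*a - 6) + 1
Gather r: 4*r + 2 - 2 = 4*r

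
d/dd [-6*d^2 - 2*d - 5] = -12*d - 2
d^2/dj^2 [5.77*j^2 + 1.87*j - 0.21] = 11.5400000000000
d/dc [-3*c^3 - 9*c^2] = 9*c*(-c - 2)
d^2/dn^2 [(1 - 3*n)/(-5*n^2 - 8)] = 10*(20*n^2*(3*n - 1) + (1 - 9*n)*(5*n^2 + 8))/(5*n^2 + 8)^3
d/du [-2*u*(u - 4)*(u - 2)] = -6*u^2 + 24*u - 16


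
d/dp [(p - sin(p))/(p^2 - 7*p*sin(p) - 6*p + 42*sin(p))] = (6*p^2*cos(p) - p^2 + 2*p*sin(p) - 36*p*cos(p) - 7*sin(p)^2 + 36*sin(p))/((p - 6)^2*(p - 7*sin(p))^2)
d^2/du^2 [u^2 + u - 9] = 2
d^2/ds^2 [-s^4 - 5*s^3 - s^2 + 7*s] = -12*s^2 - 30*s - 2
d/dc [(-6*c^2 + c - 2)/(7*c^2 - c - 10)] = (-c^2 + 148*c - 12)/(49*c^4 - 14*c^3 - 139*c^2 + 20*c + 100)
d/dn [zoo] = 0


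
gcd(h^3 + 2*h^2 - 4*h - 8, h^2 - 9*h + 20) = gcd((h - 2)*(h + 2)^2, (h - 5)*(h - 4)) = 1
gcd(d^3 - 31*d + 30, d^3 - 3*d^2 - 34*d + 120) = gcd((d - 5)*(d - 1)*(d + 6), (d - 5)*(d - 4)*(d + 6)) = d^2 + d - 30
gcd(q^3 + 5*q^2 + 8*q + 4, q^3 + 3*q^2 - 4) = q^2 + 4*q + 4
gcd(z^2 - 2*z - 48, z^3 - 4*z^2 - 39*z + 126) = z + 6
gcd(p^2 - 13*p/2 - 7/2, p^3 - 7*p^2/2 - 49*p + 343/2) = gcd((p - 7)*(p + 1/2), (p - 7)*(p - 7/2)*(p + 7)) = p - 7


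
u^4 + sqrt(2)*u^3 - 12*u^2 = u^2*(u - 2*sqrt(2))*(u + 3*sqrt(2))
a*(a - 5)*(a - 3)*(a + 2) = a^4 - 6*a^3 - a^2 + 30*a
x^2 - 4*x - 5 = (x - 5)*(x + 1)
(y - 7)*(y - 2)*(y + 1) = y^3 - 8*y^2 + 5*y + 14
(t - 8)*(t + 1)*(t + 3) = t^3 - 4*t^2 - 29*t - 24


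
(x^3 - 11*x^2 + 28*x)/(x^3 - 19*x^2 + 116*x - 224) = x/(x - 8)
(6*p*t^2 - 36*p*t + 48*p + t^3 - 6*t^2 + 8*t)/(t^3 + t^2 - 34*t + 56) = (6*p + t)/(t + 7)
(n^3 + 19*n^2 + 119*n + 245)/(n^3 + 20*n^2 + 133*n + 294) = (n + 5)/(n + 6)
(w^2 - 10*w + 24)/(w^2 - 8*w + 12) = (w - 4)/(w - 2)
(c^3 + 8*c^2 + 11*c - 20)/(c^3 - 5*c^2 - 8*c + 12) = (c^2 + 9*c + 20)/(c^2 - 4*c - 12)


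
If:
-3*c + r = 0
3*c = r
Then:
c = r/3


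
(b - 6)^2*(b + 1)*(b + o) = b^4 + b^3*o - 11*b^3 - 11*b^2*o + 24*b^2 + 24*b*o + 36*b + 36*o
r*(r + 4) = r^2 + 4*r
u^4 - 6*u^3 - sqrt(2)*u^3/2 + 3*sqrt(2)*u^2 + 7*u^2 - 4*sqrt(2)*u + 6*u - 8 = (u - 4)*(u - 2)*(u - sqrt(2))*(u + sqrt(2)/2)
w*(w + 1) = w^2 + w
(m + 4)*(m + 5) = m^2 + 9*m + 20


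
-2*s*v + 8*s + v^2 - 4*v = (-2*s + v)*(v - 4)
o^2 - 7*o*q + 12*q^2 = (o - 4*q)*(o - 3*q)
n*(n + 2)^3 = n^4 + 6*n^3 + 12*n^2 + 8*n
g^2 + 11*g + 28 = (g + 4)*(g + 7)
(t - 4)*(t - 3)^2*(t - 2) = t^4 - 12*t^3 + 53*t^2 - 102*t + 72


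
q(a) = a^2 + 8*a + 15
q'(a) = 2*a + 8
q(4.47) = 70.74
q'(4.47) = 16.94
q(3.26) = 51.71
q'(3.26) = 14.52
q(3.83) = 60.31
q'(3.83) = 15.66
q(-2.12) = 2.53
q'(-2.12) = 3.76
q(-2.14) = 2.46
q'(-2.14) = 3.72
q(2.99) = 47.86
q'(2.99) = 13.98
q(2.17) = 37.07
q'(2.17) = 12.34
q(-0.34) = 12.40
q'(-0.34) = 7.32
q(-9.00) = 24.00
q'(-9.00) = -10.00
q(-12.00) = 63.00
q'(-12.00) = -16.00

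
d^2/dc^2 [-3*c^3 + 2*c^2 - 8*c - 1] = 4 - 18*c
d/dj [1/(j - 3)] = -1/(j - 3)^2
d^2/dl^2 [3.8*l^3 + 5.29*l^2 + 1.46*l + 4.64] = 22.8*l + 10.58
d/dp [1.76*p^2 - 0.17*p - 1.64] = 3.52*p - 0.17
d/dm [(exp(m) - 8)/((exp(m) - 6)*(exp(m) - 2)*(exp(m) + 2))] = 2*(-exp(3*m) + 15*exp(2*m) - 48*exp(m) - 4)*exp(m)/(exp(6*m) - 12*exp(5*m) + 28*exp(4*m) + 96*exp(3*m) - 272*exp(2*m) - 192*exp(m) + 576)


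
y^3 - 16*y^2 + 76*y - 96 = (y - 8)*(y - 6)*(y - 2)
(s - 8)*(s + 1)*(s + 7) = s^3 - 57*s - 56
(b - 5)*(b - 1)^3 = b^4 - 8*b^3 + 18*b^2 - 16*b + 5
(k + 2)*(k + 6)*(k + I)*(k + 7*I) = k^4 + 8*k^3 + 8*I*k^3 + 5*k^2 + 64*I*k^2 - 56*k + 96*I*k - 84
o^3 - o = o*(o - 1)*(o + 1)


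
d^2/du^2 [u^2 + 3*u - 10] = 2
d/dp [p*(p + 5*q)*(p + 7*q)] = 3*p^2 + 24*p*q + 35*q^2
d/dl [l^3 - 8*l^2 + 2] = l*(3*l - 16)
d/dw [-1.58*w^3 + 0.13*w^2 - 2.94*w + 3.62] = -4.74*w^2 + 0.26*w - 2.94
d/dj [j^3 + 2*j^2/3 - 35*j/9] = 3*j^2 + 4*j/3 - 35/9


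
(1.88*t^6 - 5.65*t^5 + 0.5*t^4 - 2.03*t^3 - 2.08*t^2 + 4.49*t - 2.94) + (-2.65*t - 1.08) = 1.88*t^6 - 5.65*t^5 + 0.5*t^4 - 2.03*t^3 - 2.08*t^2 + 1.84*t - 4.02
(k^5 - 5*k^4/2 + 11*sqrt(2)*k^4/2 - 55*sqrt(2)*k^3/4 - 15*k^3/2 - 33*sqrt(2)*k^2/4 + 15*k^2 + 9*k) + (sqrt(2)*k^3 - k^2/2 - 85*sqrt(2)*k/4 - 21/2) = k^5 - 5*k^4/2 + 11*sqrt(2)*k^4/2 - 51*sqrt(2)*k^3/4 - 15*k^3/2 - 33*sqrt(2)*k^2/4 + 29*k^2/2 - 85*sqrt(2)*k/4 + 9*k - 21/2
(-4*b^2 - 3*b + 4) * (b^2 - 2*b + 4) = -4*b^4 + 5*b^3 - 6*b^2 - 20*b + 16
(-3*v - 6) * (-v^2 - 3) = 3*v^3 + 6*v^2 + 9*v + 18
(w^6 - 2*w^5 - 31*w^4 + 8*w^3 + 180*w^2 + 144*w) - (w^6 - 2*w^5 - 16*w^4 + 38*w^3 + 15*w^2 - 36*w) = -15*w^4 - 30*w^3 + 165*w^2 + 180*w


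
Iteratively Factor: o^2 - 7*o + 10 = (o - 2)*(o - 5)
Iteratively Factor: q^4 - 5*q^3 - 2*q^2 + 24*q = (q - 4)*(q^3 - q^2 - 6*q) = (q - 4)*(q - 3)*(q^2 + 2*q) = (q - 4)*(q - 3)*(q + 2)*(q)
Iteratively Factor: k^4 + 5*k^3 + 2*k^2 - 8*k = (k + 4)*(k^3 + k^2 - 2*k) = k*(k + 4)*(k^2 + k - 2) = k*(k - 1)*(k + 4)*(k + 2)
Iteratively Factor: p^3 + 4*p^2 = (p + 4)*(p^2) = p*(p + 4)*(p)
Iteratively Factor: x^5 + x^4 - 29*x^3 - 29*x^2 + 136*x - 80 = (x + 4)*(x^4 - 3*x^3 - 17*x^2 + 39*x - 20) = (x + 4)^2*(x^3 - 7*x^2 + 11*x - 5) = (x - 1)*(x + 4)^2*(x^2 - 6*x + 5) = (x - 1)^2*(x + 4)^2*(x - 5)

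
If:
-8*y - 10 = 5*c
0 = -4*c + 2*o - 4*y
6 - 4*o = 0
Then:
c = 16/3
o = 3/2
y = -55/12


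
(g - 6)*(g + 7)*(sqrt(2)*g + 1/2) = sqrt(2)*g^3 + g^2/2 + sqrt(2)*g^2 - 42*sqrt(2)*g + g/2 - 21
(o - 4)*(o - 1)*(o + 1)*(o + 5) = o^4 + o^3 - 21*o^2 - o + 20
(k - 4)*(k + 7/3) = k^2 - 5*k/3 - 28/3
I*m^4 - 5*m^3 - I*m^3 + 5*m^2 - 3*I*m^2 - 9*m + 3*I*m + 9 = (m - 1)*(m + 3*I)^2*(I*m + 1)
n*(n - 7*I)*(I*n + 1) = I*n^3 + 8*n^2 - 7*I*n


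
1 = 1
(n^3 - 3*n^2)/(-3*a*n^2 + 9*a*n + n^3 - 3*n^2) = -n/(3*a - n)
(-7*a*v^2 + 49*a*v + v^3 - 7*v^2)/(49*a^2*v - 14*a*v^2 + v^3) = (v - 7)/(-7*a + v)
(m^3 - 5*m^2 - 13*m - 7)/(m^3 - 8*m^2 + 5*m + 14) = (m + 1)/(m - 2)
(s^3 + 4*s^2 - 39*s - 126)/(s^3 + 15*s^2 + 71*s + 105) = (s - 6)/(s + 5)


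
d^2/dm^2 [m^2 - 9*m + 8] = 2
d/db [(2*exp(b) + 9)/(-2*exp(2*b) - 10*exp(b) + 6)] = (exp(2*b) + 9*exp(b) + 51/2)*exp(b)/(exp(4*b) + 10*exp(3*b) + 19*exp(2*b) - 30*exp(b) + 9)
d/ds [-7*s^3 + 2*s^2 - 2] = s*(4 - 21*s)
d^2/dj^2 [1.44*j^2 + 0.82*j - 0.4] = 2.88000000000000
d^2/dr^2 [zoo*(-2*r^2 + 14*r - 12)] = zoo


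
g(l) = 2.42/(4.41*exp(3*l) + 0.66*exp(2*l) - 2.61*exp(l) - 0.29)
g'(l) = 2.42*(-13.23*exp(3*l) - 1.32*exp(2*l) + 2.61*exp(l))/(4.41*exp(3*l) + 0.66*exp(2*l) - 2.61*exp(l) - 0.29)^2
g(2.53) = 0.00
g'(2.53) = -0.00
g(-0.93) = -2.56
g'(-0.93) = 0.03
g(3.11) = 0.00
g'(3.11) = -0.00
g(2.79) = 0.00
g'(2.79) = -0.00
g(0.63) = 0.09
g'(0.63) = -0.30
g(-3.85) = -7.01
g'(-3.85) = 1.11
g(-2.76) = -5.36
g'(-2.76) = 1.86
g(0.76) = 0.06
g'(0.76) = -0.19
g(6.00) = 0.00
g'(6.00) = 0.00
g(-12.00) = -8.34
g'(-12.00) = 0.00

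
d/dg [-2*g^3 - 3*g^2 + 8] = 6*g*(-g - 1)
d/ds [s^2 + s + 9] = 2*s + 1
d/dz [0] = 0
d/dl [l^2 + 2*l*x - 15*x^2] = 2*l + 2*x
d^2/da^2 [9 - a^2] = -2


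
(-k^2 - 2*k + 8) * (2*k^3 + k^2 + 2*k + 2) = -2*k^5 - 5*k^4 + 12*k^3 + 2*k^2 + 12*k + 16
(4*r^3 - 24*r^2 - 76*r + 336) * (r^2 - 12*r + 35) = 4*r^5 - 72*r^4 + 352*r^3 + 408*r^2 - 6692*r + 11760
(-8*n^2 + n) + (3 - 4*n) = -8*n^2 - 3*n + 3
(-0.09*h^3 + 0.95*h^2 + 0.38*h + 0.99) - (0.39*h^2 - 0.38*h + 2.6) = -0.09*h^3 + 0.56*h^2 + 0.76*h - 1.61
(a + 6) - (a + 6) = 0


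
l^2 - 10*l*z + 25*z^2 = (l - 5*z)^2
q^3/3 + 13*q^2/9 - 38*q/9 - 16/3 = (q/3 + 1/3)*(q - 8/3)*(q + 6)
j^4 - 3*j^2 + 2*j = j*(j - 1)^2*(j + 2)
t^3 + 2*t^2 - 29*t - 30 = (t - 5)*(t + 1)*(t + 6)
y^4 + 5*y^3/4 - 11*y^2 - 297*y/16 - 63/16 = (y - 7/2)*(y + 1/4)*(y + 3/2)*(y + 3)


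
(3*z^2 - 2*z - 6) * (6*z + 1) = 18*z^3 - 9*z^2 - 38*z - 6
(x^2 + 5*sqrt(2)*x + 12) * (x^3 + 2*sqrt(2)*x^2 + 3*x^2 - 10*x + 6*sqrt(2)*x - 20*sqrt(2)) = x^5 + 3*x^4 + 7*sqrt(2)*x^4 + 22*x^3 + 21*sqrt(2)*x^3 - 46*sqrt(2)*x^2 + 96*x^2 - 320*x + 72*sqrt(2)*x - 240*sqrt(2)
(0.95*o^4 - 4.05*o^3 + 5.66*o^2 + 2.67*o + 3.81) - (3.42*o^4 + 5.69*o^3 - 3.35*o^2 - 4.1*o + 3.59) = -2.47*o^4 - 9.74*o^3 + 9.01*o^2 + 6.77*o + 0.22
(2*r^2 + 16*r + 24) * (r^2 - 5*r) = 2*r^4 + 6*r^3 - 56*r^2 - 120*r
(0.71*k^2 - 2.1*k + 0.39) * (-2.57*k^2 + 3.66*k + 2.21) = -1.8247*k^4 + 7.9956*k^3 - 7.1192*k^2 - 3.2136*k + 0.8619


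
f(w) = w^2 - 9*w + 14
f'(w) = 2*w - 9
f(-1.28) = 27.16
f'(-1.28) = -11.56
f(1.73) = 1.42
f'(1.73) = -5.54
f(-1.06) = 24.66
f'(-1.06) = -11.12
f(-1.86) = 34.20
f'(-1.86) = -12.72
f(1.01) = 5.93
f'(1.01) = -6.98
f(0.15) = 12.67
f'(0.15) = -8.70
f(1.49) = 2.81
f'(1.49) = -6.02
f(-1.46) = 29.27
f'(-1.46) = -11.92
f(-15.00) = 374.00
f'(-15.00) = -39.00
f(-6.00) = 104.00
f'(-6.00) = -21.00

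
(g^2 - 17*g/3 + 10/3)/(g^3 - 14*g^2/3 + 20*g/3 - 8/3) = (g - 5)/(g^2 - 4*g + 4)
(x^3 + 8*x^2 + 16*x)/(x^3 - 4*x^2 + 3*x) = (x^2 + 8*x + 16)/(x^2 - 4*x + 3)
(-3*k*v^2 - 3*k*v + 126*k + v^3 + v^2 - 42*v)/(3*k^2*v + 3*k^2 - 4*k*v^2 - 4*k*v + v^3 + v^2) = (v^2 + v - 42)/(-k*v - k + v^2 + v)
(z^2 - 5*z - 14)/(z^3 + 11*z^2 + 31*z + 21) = (z^2 - 5*z - 14)/(z^3 + 11*z^2 + 31*z + 21)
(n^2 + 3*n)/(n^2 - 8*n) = (n + 3)/(n - 8)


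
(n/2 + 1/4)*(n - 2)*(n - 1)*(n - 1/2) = n^4/2 - 3*n^3/2 + 7*n^2/8 + 3*n/8 - 1/4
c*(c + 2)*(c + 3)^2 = c^4 + 8*c^3 + 21*c^2 + 18*c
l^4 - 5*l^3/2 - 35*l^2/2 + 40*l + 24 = (l - 4)*(l - 3)*(l + 1/2)*(l + 4)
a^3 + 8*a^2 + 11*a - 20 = (a - 1)*(a + 4)*(a + 5)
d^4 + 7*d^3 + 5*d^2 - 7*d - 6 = (d - 1)*(d + 1)^2*(d + 6)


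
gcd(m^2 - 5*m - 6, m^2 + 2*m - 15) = 1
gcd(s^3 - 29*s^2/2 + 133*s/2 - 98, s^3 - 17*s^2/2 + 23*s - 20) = s - 4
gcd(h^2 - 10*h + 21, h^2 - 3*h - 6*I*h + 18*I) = h - 3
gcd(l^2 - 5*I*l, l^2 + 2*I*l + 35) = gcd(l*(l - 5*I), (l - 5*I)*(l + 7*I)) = l - 5*I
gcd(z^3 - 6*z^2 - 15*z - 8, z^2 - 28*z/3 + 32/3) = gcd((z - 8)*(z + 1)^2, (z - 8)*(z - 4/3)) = z - 8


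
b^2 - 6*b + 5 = (b - 5)*(b - 1)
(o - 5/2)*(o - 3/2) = o^2 - 4*o + 15/4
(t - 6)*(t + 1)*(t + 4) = t^3 - t^2 - 26*t - 24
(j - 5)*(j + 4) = j^2 - j - 20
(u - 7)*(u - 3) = u^2 - 10*u + 21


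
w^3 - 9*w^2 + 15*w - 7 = (w - 7)*(w - 1)^2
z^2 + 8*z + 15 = (z + 3)*(z + 5)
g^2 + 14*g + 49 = (g + 7)^2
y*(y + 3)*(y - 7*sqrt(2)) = y^3 - 7*sqrt(2)*y^2 + 3*y^2 - 21*sqrt(2)*y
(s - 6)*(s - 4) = s^2 - 10*s + 24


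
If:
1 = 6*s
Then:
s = 1/6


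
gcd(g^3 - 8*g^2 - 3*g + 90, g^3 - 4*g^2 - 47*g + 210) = g^2 - 11*g + 30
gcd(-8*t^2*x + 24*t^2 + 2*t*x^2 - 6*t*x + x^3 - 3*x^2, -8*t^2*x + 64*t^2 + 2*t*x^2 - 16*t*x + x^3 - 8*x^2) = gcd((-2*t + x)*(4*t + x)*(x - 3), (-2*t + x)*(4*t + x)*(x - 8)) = -8*t^2 + 2*t*x + x^2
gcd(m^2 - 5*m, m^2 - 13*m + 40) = m - 5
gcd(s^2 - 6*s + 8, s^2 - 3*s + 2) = s - 2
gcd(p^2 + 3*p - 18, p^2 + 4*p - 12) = p + 6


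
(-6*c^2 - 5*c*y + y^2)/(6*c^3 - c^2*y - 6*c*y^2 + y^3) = 1/(-c + y)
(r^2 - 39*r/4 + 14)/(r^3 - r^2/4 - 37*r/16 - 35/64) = 16*(r - 8)/(16*r^2 + 24*r + 5)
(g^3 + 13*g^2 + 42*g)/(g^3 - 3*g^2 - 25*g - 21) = g*(g^2 + 13*g + 42)/(g^3 - 3*g^2 - 25*g - 21)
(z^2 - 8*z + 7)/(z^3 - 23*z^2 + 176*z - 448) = (z - 1)/(z^2 - 16*z + 64)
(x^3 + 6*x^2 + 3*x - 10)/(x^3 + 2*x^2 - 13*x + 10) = (x + 2)/(x - 2)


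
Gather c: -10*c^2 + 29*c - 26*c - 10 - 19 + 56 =-10*c^2 + 3*c + 27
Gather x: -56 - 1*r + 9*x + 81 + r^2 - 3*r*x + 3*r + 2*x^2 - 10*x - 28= r^2 + 2*r + 2*x^2 + x*(-3*r - 1) - 3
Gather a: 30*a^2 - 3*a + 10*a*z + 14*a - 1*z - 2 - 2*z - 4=30*a^2 + a*(10*z + 11) - 3*z - 6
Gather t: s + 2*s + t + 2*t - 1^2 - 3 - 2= 3*s + 3*t - 6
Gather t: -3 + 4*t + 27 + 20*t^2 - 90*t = 20*t^2 - 86*t + 24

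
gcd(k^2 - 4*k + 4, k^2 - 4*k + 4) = k^2 - 4*k + 4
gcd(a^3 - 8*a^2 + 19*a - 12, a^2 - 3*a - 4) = a - 4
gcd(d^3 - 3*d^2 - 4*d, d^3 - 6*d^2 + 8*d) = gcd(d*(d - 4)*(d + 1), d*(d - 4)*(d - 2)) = d^2 - 4*d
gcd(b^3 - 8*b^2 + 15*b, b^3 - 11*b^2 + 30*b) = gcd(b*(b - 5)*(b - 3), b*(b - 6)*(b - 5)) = b^2 - 5*b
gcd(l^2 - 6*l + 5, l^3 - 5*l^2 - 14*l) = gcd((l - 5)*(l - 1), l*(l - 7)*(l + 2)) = 1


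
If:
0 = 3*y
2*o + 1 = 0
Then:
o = -1/2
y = 0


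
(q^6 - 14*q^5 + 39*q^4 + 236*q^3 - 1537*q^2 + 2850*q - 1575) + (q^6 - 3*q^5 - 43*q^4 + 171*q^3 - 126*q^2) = 2*q^6 - 17*q^5 - 4*q^4 + 407*q^3 - 1663*q^2 + 2850*q - 1575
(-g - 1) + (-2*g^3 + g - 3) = -2*g^3 - 4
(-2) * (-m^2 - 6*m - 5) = 2*m^2 + 12*m + 10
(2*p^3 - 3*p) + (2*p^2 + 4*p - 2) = 2*p^3 + 2*p^2 + p - 2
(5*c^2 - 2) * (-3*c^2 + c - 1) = -15*c^4 + 5*c^3 + c^2 - 2*c + 2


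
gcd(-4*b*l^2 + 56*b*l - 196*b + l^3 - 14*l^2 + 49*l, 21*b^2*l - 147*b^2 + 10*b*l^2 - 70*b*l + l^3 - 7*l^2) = l - 7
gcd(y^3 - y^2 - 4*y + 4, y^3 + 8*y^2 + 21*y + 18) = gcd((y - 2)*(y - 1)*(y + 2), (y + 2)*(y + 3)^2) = y + 2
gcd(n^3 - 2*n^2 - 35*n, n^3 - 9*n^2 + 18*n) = n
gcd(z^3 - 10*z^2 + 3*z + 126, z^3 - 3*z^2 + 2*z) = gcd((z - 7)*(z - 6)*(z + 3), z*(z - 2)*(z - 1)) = 1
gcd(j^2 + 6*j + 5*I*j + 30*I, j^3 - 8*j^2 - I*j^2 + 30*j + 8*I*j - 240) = j + 5*I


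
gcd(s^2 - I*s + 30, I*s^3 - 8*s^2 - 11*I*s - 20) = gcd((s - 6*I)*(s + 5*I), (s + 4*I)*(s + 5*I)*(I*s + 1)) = s + 5*I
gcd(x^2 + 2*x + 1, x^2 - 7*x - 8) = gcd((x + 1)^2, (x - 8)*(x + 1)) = x + 1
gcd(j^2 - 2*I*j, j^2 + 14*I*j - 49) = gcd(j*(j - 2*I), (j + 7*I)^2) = 1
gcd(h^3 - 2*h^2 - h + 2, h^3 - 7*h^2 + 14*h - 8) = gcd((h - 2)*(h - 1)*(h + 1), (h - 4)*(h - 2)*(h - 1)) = h^2 - 3*h + 2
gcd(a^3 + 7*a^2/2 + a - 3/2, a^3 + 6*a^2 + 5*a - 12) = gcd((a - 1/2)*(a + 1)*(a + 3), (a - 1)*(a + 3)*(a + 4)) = a + 3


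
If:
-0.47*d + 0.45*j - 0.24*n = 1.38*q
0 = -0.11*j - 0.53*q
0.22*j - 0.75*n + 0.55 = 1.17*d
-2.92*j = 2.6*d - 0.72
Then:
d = -0.02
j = 0.26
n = 0.84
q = -0.05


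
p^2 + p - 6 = (p - 2)*(p + 3)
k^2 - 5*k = k*(k - 5)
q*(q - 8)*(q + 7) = q^3 - q^2 - 56*q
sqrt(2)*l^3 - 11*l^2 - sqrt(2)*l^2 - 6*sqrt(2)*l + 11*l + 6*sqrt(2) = (l - 1)*(l - 6*sqrt(2))*(sqrt(2)*l + 1)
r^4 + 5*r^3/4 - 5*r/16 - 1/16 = (r - 1/2)*(r + 1/4)*(r + 1/2)*(r + 1)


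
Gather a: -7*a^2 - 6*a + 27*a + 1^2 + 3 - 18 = -7*a^2 + 21*a - 14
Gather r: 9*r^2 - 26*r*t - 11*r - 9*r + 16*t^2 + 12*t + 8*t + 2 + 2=9*r^2 + r*(-26*t - 20) + 16*t^2 + 20*t + 4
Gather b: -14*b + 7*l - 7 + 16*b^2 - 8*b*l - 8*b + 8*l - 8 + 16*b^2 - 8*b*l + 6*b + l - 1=32*b^2 + b*(-16*l - 16) + 16*l - 16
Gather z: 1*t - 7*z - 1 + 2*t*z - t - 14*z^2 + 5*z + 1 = -14*z^2 + z*(2*t - 2)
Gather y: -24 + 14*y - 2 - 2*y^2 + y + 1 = -2*y^2 + 15*y - 25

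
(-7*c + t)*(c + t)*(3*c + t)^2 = -63*c^4 - 96*c^3*t - 34*c^2*t^2 + t^4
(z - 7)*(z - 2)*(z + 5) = z^3 - 4*z^2 - 31*z + 70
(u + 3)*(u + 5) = u^2 + 8*u + 15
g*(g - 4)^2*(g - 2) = g^4 - 10*g^3 + 32*g^2 - 32*g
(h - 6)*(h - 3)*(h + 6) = h^3 - 3*h^2 - 36*h + 108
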